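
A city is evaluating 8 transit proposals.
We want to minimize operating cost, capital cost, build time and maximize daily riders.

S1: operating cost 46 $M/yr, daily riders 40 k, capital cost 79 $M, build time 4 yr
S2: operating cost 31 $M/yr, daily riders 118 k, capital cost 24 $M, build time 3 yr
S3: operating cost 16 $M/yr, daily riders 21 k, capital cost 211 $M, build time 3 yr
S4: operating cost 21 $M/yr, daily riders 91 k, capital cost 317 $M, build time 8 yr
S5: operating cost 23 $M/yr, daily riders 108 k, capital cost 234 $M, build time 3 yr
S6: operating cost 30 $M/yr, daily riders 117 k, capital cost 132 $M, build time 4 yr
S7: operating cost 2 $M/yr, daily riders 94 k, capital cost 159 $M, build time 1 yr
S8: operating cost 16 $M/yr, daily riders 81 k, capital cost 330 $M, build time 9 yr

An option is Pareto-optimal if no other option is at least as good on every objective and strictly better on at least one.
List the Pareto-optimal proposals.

S2, S5, S6, S7

S1: dominated by S2 (operating cost 31≤46, daily riders 118≥40, capital cost 24≤79, build time 3≤4).
S2: not dominated (best daily riders).
S3: dominated by S7 (operating cost 2≤16, daily riders 94≥21, capital cost 159≤211, build time 1≤3).
S4: dominated by S7 (operating cost 2≤21, daily riders 94≥91, capital cost 159≤317, build time 1≤8).
S5: not dominated.
S6: not dominated.
S7: not dominated (best operating cost).
S8: dominated by S7 (operating cost 2≤16, daily riders 94≥81, capital cost 159≤330, build time 1≤9).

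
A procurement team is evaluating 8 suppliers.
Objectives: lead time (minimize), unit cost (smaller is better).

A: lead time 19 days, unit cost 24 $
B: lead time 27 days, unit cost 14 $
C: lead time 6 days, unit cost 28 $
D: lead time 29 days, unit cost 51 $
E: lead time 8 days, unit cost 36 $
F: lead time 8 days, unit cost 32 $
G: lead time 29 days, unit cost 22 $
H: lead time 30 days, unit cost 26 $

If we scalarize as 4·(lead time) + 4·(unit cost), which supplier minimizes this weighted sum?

A: 4·19 + 4·24 = 172
B: 4·27 + 4·14 = 164
C: 4·6 + 4·28 = 136
D: 4·29 + 4·51 = 320
E: 4·8 + 4·36 = 176
F: 4·8 + 4·32 = 160
G: 4·29 + 4·22 = 204
H: 4·30 + 4·26 = 224
Lowest: C at 136.

C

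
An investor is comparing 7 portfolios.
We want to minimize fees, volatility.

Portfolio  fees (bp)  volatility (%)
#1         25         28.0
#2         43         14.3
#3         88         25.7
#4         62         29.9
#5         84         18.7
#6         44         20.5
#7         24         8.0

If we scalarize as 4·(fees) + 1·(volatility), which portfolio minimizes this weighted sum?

#7

#1: 4·25 + 1·28.0 = 128.0
#2: 4·43 + 1·14.3 = 186.3
#3: 4·88 + 1·25.7 = 377.7
#4: 4·62 + 1·29.9 = 277.9
#5: 4·84 + 1·18.7 = 354.7
#6: 4·44 + 1·20.5 = 196.5
#7: 4·24 + 1·8.0 = 104.0
Lowest: #7 at 104.0.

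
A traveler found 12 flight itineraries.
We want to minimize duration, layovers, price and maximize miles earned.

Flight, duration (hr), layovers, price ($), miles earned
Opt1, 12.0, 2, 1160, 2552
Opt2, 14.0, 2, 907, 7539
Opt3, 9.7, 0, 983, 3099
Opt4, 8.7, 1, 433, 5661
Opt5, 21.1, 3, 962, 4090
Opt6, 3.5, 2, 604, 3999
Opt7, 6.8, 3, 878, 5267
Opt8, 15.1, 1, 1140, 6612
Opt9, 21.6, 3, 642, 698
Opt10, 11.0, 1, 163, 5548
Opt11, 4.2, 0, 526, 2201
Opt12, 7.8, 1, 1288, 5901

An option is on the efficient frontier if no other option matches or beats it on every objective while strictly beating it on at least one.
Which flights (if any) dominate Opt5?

Opt2: duration 14.0≤21.1, layovers 2≤3, price 907≤962, miles earned 7539≥4090 — dominates Opt5.
Opt4: duration 8.7≤21.1, layovers 1≤3, price 433≤962, miles earned 5661≥4090 — dominates Opt5.
Opt7: duration 6.8≤21.1, layovers 3≤3, price 878≤962, miles earned 5267≥4090 — dominates Opt5.
Opt10: duration 11.0≤21.1, layovers 1≤3, price 163≤962, miles earned 5548≥4090 — dominates Opt5.
Others (Opt1, Opt3, Opt6, Opt8, Opt9, Opt11, Opt12) are each worse than Opt5 on at least one objective.

Opt2, Opt4, Opt7, Opt10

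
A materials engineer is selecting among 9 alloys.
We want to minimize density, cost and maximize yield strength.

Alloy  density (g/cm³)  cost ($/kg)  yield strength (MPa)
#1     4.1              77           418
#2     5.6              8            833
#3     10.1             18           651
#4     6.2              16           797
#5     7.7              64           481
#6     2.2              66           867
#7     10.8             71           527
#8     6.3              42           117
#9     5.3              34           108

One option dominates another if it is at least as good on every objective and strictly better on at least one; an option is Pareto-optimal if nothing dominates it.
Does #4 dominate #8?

Yes

#4 vs #8: density 6.2≤6.3, cost 16≤42, yield strength 797≥117 — #4 is at least as good on every objective with at least one strict improvement.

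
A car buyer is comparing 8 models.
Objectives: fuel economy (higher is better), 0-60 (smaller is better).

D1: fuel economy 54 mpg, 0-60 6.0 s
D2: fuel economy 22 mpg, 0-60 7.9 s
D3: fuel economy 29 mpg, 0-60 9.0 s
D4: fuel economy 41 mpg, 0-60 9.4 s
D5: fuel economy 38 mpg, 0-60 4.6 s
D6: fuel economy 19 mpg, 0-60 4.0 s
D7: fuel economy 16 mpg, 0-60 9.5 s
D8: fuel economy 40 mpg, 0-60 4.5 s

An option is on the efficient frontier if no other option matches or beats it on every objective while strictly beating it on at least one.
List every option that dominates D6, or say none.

D1: worse on 0-60 (6.0 vs 4.0).
D2: worse on 0-60 (7.9 vs 4.0).
D3: worse on 0-60 (9.0 vs 4.0).
D4: worse on 0-60 (9.4 vs 4.0).
D5: worse on 0-60 (4.6 vs 4.0).
D7: worse on fuel economy (16 vs 19).
D8: worse on 0-60 (4.5 vs 4.0).
No option dominates D6.

none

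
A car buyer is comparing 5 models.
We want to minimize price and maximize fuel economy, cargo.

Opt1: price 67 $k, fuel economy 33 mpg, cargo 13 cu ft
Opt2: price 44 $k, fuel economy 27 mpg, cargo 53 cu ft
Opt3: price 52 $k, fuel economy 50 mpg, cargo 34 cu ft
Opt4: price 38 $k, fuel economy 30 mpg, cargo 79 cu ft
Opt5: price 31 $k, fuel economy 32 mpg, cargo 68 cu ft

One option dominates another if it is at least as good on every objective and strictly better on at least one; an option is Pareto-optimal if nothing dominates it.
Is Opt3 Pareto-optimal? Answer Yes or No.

Yes

Opt1: worse on price (67 vs 52).
Opt2: worse on fuel economy (27 vs 50).
Opt4: worse on fuel economy (30 vs 50).
Opt5: worse on fuel economy (32 vs 50).
No option is at least as good as Opt3 on every objective and strictly better on one.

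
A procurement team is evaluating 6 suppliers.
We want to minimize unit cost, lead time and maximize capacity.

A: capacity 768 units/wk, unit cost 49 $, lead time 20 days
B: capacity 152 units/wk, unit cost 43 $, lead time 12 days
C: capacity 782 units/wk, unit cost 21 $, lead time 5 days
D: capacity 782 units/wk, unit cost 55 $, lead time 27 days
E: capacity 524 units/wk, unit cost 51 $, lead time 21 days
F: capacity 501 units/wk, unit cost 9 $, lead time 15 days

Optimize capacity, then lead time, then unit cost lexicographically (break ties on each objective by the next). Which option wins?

C

First maximize capacity: best is 782, kept {C, D}.
Then minimize lead time: best is 5, kept {C}.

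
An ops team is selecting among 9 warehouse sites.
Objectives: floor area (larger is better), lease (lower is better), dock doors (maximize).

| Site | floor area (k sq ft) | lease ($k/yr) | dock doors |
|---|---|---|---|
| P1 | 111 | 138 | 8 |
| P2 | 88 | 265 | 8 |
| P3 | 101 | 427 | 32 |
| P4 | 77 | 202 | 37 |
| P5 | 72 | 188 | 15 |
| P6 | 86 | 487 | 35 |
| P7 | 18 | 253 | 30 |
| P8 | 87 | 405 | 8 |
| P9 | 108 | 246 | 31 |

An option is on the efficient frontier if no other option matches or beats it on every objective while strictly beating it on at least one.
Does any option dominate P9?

P1: worse on dock doors (8 vs 31).
P2: worse on floor area (88 vs 108).
P3: worse on floor area (101 vs 108).
P4: worse on floor area (77 vs 108).
P5: worse on floor area (72 vs 108).
P6: worse on floor area (86 vs 108).
P7: worse on floor area (18 vs 108).
P8: worse on floor area (87 vs 108).
No option is at least as good as P9 on every objective and strictly better on one.

No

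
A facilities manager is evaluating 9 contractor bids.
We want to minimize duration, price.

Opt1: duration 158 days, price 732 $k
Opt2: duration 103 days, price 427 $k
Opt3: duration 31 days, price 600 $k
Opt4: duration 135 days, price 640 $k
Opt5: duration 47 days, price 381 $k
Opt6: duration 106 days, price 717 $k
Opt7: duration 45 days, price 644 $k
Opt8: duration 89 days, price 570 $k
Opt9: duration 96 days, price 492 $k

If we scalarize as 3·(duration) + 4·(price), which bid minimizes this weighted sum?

Opt1: 3·158 + 4·732 = 3402
Opt2: 3·103 + 4·427 = 2017
Opt3: 3·31 + 4·600 = 2493
Opt4: 3·135 + 4·640 = 2965
Opt5: 3·47 + 4·381 = 1665
Opt6: 3·106 + 4·717 = 3186
Opt7: 3·45 + 4·644 = 2711
Opt8: 3·89 + 4·570 = 2547
Opt9: 3·96 + 4·492 = 2256
Lowest: Opt5 at 1665.

Opt5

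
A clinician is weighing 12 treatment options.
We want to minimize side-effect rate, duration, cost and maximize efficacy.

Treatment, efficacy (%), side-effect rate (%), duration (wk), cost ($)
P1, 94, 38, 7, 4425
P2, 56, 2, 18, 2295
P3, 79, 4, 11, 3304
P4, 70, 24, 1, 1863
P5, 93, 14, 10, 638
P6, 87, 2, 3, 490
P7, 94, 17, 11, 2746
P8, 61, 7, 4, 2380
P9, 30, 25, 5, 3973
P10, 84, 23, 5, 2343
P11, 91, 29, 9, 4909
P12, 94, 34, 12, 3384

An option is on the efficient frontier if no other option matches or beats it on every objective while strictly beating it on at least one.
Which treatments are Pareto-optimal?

P1, P4, P5, P6, P7, P11

P1: not dominated.
P2: dominated by P6 (efficacy 87≥56, side-effect rate 2≤2, duration 3≤18, cost 490≤2295).
P3: dominated by P6 (efficacy 87≥79, side-effect rate 2≤4, duration 3≤11, cost 490≤3304).
P4: not dominated (best duration).
P5: not dominated.
P6: not dominated (best cost).
P7: not dominated.
P8: dominated by P6 (efficacy 87≥61, side-effect rate 2≤7, duration 3≤4, cost 490≤2380).
P9: dominated by P4 (efficacy 70≥30, side-effect rate 24≤25, duration 1≤5, cost 1863≤3973).
P10: dominated by P6 (efficacy 87≥84, side-effect rate 2≤23, duration 3≤5, cost 490≤2343).
P11: not dominated.
P12: dominated by P7 (efficacy 94≥94, side-effect rate 17≤34, duration 11≤12, cost 2746≤3384).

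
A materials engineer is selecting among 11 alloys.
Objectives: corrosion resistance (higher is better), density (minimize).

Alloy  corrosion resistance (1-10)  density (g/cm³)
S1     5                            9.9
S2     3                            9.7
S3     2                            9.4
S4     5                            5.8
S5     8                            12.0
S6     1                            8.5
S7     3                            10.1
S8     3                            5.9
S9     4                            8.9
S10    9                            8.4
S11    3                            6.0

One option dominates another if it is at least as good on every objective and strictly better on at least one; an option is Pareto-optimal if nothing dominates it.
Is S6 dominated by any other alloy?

S4 vs S6: corrosion resistance 5≥1, density 5.8≤8.5 — S4 is at least as good on every objective and strictly better on at least one, so S4 dominates S6.

Yes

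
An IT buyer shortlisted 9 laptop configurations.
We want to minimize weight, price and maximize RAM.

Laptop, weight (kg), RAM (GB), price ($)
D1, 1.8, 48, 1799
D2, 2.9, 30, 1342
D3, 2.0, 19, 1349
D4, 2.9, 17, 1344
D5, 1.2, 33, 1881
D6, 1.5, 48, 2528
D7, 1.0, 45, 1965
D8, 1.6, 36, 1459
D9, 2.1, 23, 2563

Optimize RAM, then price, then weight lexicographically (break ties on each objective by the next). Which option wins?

First maximize RAM: best is 48, kept {D1, D6}.
Then minimize price: best is 1799, kept {D1}.

D1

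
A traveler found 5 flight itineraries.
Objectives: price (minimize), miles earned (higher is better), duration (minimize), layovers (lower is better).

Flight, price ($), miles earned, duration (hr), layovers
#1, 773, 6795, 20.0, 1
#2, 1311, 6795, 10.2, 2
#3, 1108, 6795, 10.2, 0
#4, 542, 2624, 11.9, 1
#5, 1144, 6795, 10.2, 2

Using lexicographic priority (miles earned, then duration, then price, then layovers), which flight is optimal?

First maximize miles earned: best is 6795, kept {#1, #2, #3, #5}.
Then minimize duration: best is 10.2, kept {#2, #3, #5}.
Then minimize price: best is 1108, kept {#3}.

#3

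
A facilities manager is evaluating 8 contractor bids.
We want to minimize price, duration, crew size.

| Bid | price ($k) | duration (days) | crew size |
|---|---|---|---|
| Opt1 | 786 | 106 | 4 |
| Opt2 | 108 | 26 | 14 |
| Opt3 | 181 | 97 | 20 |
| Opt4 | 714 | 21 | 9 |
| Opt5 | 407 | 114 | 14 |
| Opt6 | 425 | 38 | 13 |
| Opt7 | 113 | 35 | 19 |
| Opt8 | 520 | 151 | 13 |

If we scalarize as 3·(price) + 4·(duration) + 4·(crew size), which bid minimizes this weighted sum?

Opt2

Opt1: 3·786 + 4·106 + 4·4 = 2798
Opt2: 3·108 + 4·26 + 4·14 = 484
Opt3: 3·181 + 4·97 + 4·20 = 1011
Opt4: 3·714 + 4·21 + 4·9 = 2262
Opt5: 3·407 + 4·114 + 4·14 = 1733
Opt6: 3·425 + 4·38 + 4·13 = 1479
Opt7: 3·113 + 4·35 + 4·19 = 555
Opt8: 3·520 + 4·151 + 4·13 = 2216
Lowest: Opt2 at 484.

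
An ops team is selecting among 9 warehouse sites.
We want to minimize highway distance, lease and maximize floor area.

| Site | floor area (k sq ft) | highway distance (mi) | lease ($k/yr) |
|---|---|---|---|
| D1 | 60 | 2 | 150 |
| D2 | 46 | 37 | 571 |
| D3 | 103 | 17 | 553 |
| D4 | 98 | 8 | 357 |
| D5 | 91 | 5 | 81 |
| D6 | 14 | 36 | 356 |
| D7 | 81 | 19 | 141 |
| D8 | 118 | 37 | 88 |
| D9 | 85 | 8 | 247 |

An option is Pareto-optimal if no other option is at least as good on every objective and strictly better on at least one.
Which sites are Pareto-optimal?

D1, D3, D4, D5, D8

D1: not dominated (best highway distance).
D2: dominated by D1 (floor area 60≥46, highway distance 2≤37, lease 150≤571).
D3: not dominated.
D4: not dominated.
D5: not dominated (best lease).
D6: dominated by D1 (floor area 60≥14, highway distance 2≤36, lease 150≤356).
D7: dominated by D5 (floor area 91≥81, highway distance 5≤19, lease 81≤141).
D8: not dominated (best floor area).
D9: dominated by D5 (floor area 91≥85, highway distance 5≤8, lease 81≤247).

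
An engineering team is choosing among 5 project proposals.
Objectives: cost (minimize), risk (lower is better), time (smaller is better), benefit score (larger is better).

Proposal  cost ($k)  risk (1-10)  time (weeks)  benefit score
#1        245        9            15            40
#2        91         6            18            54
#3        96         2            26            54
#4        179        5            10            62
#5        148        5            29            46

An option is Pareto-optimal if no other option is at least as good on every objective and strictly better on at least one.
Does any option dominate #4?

#1: worse on cost (245 vs 179).
#2: worse on risk (6 vs 5).
#3: worse on time (26 vs 10).
#5: worse on time (29 vs 10).
No option is at least as good as #4 on every objective and strictly better on one.

No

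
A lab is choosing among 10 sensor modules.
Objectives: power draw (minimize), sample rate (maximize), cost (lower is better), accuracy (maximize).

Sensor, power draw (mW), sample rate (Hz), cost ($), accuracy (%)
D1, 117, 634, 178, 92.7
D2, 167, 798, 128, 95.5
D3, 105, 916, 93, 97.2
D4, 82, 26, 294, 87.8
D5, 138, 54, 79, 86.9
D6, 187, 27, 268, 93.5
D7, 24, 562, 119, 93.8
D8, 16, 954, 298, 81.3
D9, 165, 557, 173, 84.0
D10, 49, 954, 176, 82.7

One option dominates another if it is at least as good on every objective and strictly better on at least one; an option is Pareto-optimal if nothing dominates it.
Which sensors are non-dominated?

D3, D5, D7, D8, D10

D1: dominated by D3 (power draw 105≤117, sample rate 916≥634, cost 93≤178, accuracy 97.2≥92.7).
D2: dominated by D3 (power draw 105≤167, sample rate 916≥798, cost 93≤128, accuracy 97.2≥95.5).
D3: not dominated (best accuracy).
D4: dominated by D7 (power draw 24≤82, sample rate 562≥26, cost 119≤294, accuracy 93.8≥87.8).
D5: not dominated (best cost).
D6: dominated by D2 (power draw 167≤187, sample rate 798≥27, cost 128≤268, accuracy 95.5≥93.5).
D7: not dominated.
D8: not dominated (best power draw).
D9: dominated by D3 (power draw 105≤165, sample rate 916≥557, cost 93≤173, accuracy 97.2≥84.0).
D10: not dominated.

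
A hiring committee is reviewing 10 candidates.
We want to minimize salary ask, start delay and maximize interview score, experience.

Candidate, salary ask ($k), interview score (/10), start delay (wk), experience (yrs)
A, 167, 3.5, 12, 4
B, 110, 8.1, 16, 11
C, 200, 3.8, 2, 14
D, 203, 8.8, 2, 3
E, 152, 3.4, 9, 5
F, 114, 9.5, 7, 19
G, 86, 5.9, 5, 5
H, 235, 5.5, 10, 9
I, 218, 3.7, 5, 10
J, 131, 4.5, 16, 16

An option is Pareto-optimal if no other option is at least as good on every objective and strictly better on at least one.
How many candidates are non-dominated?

5

A: dominated by F (salary ask 114≤167, interview score 9.5≥3.5, start delay 7≤12, experience 19≥4).
B: not dominated.
C: not dominated.
D: not dominated.
E: dominated by F (salary ask 114≤152, interview score 9.5≥3.4, start delay 7≤9, experience 19≥5).
F: not dominated (best interview score).
G: not dominated (best salary ask).
H: dominated by F (salary ask 114≤235, interview score 9.5≥5.5, start delay 7≤10, experience 19≥9).
I: dominated by C (salary ask 200≤218, interview score 3.8≥3.7, start delay 2≤5, experience 14≥10).
J: dominated by F (salary ask 114≤131, interview score 9.5≥4.5, start delay 7≤16, experience 19≥16).
Pareto-optimal: B, C, D, F, G → 5.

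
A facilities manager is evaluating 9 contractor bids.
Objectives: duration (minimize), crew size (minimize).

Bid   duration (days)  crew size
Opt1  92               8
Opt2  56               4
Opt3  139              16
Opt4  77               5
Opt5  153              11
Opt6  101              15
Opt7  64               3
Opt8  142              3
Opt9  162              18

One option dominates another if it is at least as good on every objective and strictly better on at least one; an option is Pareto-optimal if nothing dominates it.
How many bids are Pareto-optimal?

Opt1: dominated by Opt2 (duration 56≤92, crew size 4≤8).
Opt2: not dominated (best duration).
Opt3: dominated by Opt1 (duration 92≤139, crew size 8≤16).
Opt4: dominated by Opt2 (duration 56≤77, crew size 4≤5).
Opt5: dominated by Opt1 (duration 92≤153, crew size 8≤11).
Opt6: dominated by Opt1 (duration 92≤101, crew size 8≤15).
Opt7: not dominated.
Opt8: dominated by Opt7 (duration 64≤142, crew size 3≤3).
Opt9: dominated by Opt1 (duration 92≤162, crew size 8≤18).
Pareto-optimal: Opt2, Opt7 → 2.

2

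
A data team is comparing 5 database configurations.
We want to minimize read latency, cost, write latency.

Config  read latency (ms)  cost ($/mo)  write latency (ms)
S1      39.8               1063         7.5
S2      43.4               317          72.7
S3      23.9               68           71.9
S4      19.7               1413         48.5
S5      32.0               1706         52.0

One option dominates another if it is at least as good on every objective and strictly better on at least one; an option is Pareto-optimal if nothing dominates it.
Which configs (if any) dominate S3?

none

S1: worse on read latency (39.8 vs 23.9).
S2: worse on read latency (43.4 vs 23.9).
S4: worse on cost (1413 vs 68).
S5: worse on read latency (32.0 vs 23.9).
No option dominates S3.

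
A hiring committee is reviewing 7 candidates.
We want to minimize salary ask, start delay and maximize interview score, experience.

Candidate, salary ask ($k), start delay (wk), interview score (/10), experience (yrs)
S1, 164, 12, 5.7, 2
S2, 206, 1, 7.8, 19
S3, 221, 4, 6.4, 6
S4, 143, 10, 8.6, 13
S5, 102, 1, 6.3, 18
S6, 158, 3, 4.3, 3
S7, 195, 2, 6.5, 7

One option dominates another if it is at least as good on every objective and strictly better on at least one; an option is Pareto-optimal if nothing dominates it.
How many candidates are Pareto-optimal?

S1: dominated by S4 (salary ask 143≤164, start delay 10≤12, interview score 8.6≥5.7, experience 13≥2).
S2: not dominated (best experience).
S3: dominated by S2 (salary ask 206≤221, start delay 1≤4, interview score 7.8≥6.4, experience 19≥6).
S4: not dominated (best interview score).
S5: not dominated (best salary ask).
S6: dominated by S5 (salary ask 102≤158, start delay 1≤3, interview score 6.3≥4.3, experience 18≥3).
S7: not dominated.
Pareto-optimal: S2, S4, S5, S7 → 4.

4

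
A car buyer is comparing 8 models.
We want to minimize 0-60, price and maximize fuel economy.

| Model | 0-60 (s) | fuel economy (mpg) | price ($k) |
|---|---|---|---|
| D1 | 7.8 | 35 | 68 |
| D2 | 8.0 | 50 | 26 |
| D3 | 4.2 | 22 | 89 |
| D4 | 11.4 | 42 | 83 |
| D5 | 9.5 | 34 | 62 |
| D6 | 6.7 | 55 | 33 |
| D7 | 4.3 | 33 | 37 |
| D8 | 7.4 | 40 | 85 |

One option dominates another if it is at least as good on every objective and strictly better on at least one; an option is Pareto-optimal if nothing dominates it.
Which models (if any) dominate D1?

D6

D6: 0-60 6.7≤7.8, fuel economy 55≥35, price 33≤68 — dominates D1.
Others (D2, D3, D4, D5, D7, D8) are each worse than D1 on at least one objective.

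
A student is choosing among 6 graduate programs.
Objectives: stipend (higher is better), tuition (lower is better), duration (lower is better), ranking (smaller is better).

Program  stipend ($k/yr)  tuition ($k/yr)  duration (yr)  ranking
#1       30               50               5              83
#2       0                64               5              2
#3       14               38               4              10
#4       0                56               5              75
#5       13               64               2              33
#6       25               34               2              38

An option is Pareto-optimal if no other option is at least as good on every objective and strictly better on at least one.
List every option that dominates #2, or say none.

none

#1: worse on ranking (83 vs 2).
#3: worse on ranking (10 vs 2).
#4: worse on ranking (75 vs 2).
#5: worse on ranking (33 vs 2).
#6: worse on ranking (38 vs 2).
No option dominates #2.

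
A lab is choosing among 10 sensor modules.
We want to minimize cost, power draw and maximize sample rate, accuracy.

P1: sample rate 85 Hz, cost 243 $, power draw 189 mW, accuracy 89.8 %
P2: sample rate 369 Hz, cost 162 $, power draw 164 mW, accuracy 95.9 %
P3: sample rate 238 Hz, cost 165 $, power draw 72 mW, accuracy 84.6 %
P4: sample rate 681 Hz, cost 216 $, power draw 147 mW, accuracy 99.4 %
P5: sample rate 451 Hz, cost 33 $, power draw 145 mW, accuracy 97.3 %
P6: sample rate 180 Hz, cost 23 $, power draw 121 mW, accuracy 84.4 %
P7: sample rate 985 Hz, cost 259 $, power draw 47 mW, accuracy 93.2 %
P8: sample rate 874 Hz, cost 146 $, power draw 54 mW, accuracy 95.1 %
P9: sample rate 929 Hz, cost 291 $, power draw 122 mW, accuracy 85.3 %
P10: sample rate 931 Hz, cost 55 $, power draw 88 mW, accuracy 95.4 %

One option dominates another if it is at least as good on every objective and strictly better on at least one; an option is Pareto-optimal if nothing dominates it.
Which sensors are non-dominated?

P1: dominated by P2 (sample rate 369≥85, cost 162≤243, power draw 164≤189, accuracy 95.9≥89.8).
P2: dominated by P5 (sample rate 451≥369, cost 33≤162, power draw 145≤164, accuracy 97.3≥95.9).
P3: dominated by P8 (sample rate 874≥238, cost 146≤165, power draw 54≤72, accuracy 95.1≥84.6).
P4: not dominated (best accuracy).
P5: not dominated.
P6: not dominated (best cost).
P7: not dominated (best sample rate).
P8: not dominated.
P9: dominated by P7 (sample rate 985≥929, cost 259≤291, power draw 47≤122, accuracy 93.2≥85.3).
P10: not dominated.

P4, P5, P6, P7, P8, P10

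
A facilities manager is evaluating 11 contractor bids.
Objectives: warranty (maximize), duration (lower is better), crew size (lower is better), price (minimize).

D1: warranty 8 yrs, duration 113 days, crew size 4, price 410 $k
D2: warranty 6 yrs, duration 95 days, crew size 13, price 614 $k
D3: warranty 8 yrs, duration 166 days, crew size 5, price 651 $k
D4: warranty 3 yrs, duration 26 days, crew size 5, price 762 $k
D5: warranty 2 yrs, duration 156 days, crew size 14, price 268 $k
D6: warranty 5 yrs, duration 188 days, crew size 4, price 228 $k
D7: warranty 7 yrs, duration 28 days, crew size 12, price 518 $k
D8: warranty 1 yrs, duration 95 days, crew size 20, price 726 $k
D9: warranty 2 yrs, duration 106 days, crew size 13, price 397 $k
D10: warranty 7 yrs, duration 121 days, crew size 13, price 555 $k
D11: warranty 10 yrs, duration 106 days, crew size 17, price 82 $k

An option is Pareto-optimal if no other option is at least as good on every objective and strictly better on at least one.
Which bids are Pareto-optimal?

D1, D4, D5, D6, D7, D9, D11

D1: not dominated.
D2: dominated by D7 (warranty 7≥6, duration 28≤95, crew size 12≤13, price 518≤614).
D3: dominated by D1 (warranty 8≥8, duration 113≤166, crew size 4≤5, price 410≤651).
D4: not dominated (best duration).
D5: not dominated.
D6: not dominated.
D7: not dominated.
D8: dominated by D2 (warranty 6≥1, duration 95≤95, crew size 13≤20, price 614≤726).
D9: not dominated.
D10: dominated by D1 (warranty 8≥7, duration 113≤121, crew size 4≤13, price 410≤555).
D11: not dominated (best warranty).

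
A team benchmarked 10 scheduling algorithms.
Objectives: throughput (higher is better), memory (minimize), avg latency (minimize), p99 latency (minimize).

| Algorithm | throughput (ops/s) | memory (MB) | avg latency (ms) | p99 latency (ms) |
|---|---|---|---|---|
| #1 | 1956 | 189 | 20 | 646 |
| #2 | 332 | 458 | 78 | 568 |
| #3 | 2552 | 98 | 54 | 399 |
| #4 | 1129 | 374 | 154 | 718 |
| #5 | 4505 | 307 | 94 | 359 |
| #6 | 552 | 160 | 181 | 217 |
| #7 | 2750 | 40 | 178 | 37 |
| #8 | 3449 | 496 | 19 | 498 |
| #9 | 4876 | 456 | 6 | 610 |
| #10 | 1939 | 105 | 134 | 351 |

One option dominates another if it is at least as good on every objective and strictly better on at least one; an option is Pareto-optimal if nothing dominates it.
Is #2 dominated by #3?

#3 vs #2: throughput 2552≥332, memory 98≤458, avg latency 54≤78, p99 latency 399≤568 — #3 is at least as good on every objective with at least one strict improvement.

Yes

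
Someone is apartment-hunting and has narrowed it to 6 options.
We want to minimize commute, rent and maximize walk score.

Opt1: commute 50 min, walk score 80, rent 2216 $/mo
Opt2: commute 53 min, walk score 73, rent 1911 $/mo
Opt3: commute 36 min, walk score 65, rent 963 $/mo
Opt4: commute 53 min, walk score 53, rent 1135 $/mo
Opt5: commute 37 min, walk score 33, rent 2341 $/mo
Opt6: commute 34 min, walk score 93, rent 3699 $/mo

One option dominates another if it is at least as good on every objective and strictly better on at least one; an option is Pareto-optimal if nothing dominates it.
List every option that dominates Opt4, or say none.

Opt3

Opt3: commute 36≤53, walk score 65≥53, rent 963≤1135 — dominates Opt4.
Others (Opt1, Opt2, Opt5, Opt6) are each worse than Opt4 on at least one objective.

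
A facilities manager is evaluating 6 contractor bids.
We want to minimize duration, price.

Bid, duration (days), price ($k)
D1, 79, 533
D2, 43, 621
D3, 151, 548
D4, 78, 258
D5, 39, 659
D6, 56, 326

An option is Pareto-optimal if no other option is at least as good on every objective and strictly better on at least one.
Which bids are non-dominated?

D2, D4, D5, D6

D1: dominated by D4 (duration 78≤79, price 258≤533).
D2: not dominated.
D3: dominated by D1 (duration 79≤151, price 533≤548).
D4: not dominated (best price).
D5: not dominated (best duration).
D6: not dominated.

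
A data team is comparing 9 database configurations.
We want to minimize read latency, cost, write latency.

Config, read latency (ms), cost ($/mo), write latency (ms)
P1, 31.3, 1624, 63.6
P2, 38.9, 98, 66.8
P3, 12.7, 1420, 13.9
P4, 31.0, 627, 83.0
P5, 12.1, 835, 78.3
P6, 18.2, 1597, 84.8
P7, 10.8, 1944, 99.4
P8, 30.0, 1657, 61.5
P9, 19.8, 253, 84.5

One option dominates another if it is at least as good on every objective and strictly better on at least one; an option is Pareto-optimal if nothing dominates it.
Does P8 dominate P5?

No

P8 vs P5: P8 is worse on read latency (30.0 vs 12.1), so it does not dominate P5.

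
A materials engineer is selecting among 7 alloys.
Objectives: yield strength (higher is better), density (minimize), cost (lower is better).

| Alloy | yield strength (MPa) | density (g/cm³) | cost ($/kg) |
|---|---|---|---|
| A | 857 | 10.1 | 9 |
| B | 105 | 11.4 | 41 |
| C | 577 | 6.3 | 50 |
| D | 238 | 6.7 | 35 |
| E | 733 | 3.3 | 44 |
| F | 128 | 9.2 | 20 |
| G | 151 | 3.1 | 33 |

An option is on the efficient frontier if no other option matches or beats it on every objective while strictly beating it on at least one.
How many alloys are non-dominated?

5

A: not dominated (best yield strength).
B: dominated by A (yield strength 857≥105, density 10.1≤11.4, cost 9≤41).
C: dominated by E (yield strength 733≥577, density 3.3≤6.3, cost 44≤50).
D: not dominated.
E: not dominated.
F: not dominated.
G: not dominated (best density).
Pareto-optimal: A, D, E, F, G → 5.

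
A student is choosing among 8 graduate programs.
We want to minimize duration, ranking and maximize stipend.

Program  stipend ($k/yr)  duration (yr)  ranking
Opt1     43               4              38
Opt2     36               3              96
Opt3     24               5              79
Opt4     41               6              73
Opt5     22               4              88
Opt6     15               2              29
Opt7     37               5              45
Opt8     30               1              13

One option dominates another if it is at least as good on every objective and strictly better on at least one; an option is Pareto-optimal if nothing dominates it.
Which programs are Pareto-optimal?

Opt1, Opt2, Opt8

Opt1: not dominated (best stipend).
Opt2: not dominated.
Opt3: dominated by Opt1 (stipend 43≥24, duration 4≤5, ranking 38≤79).
Opt4: dominated by Opt1 (stipend 43≥41, duration 4≤6, ranking 38≤73).
Opt5: dominated by Opt1 (stipend 43≥22, duration 4≤4, ranking 38≤88).
Opt6: dominated by Opt8 (stipend 30≥15, duration 1≤2, ranking 13≤29).
Opt7: dominated by Opt1 (stipend 43≥37, duration 4≤5, ranking 38≤45).
Opt8: not dominated (best duration).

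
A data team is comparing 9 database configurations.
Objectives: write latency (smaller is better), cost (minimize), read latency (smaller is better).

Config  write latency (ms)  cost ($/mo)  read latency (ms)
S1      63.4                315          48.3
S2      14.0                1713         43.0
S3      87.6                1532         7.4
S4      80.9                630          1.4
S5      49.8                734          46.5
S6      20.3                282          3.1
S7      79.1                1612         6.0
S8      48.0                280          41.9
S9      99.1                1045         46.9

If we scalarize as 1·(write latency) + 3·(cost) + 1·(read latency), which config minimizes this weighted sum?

S1: 1·63.4 + 3·315 + 1·48.3 = 1056.7
S2: 1·14.0 + 3·1713 + 1·43.0 = 5196.0
S3: 1·87.6 + 3·1532 + 1·7.4 = 4691.0
S4: 1·80.9 + 3·630 + 1·1.4 = 1972.3
S5: 1·49.8 + 3·734 + 1·46.5 = 2298.3
S6: 1·20.3 + 3·282 + 1·3.1 = 869.4
S7: 1·79.1 + 3·1612 + 1·6.0 = 4921.1
S8: 1·48.0 + 3·280 + 1·41.9 = 929.9
S9: 1·99.1 + 3·1045 + 1·46.9 = 3281.0
Lowest: S6 at 869.4.

S6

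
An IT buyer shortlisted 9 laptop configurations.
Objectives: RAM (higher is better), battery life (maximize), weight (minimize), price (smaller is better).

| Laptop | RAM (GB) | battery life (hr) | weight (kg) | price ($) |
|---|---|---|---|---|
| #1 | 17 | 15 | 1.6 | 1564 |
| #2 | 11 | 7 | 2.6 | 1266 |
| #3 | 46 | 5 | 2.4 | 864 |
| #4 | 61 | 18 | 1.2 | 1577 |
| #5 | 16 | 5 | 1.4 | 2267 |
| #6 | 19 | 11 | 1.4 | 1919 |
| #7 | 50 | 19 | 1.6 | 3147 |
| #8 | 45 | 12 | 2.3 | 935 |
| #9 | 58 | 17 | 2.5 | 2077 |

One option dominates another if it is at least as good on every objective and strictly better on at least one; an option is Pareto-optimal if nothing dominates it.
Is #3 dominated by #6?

#6 vs #3: #6 is worse on RAM (19 vs 46), so it does not dominate #3.

No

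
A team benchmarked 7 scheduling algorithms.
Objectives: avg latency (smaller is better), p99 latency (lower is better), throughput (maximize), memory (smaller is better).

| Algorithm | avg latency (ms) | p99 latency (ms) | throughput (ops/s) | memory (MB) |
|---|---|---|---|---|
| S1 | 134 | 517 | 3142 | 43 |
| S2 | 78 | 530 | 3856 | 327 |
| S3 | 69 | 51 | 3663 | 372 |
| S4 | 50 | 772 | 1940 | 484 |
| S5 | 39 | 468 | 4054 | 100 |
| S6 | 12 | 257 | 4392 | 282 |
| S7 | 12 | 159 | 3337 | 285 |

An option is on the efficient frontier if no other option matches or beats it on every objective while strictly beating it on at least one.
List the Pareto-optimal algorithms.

S1, S3, S5, S6, S7

S1: not dominated (best memory).
S2: dominated by S5 (avg latency 39≤78, p99 latency 468≤530, throughput 4054≥3856, memory 100≤327).
S3: not dominated (best p99 latency).
S4: dominated by S5 (avg latency 39≤50, p99 latency 468≤772, throughput 4054≥1940, memory 100≤484).
S5: not dominated.
S6: not dominated (best throughput).
S7: not dominated.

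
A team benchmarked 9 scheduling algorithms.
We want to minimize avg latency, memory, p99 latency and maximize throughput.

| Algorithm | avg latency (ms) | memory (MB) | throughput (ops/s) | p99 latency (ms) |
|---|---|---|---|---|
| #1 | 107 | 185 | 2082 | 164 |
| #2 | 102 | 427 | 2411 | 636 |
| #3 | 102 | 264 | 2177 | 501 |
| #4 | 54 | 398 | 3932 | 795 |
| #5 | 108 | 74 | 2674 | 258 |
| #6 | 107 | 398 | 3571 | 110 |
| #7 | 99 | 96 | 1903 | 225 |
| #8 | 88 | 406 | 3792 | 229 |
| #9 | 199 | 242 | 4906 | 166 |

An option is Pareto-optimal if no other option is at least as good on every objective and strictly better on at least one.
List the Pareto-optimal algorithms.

#1, #3, #4, #5, #6, #7, #8, #9

#1: not dominated.
#2: dominated by #8 (avg latency 88≤102, memory 406≤427, throughput 3792≥2411, p99 latency 229≤636).
#3: not dominated.
#4: not dominated (best avg latency).
#5: not dominated (best memory).
#6: not dominated (best p99 latency).
#7: not dominated.
#8: not dominated.
#9: not dominated (best throughput).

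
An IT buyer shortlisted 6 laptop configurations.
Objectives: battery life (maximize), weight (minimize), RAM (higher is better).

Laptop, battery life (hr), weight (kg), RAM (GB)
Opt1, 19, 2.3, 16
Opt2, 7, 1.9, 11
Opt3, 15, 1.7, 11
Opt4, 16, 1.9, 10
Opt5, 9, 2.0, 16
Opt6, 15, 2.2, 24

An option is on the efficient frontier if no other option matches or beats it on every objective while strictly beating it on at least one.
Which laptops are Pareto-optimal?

Opt1, Opt3, Opt4, Opt5, Opt6

Opt1: not dominated (best battery life).
Opt2: dominated by Opt3 (battery life 15≥7, weight 1.7≤1.9, RAM 11≥11).
Opt3: not dominated (best weight).
Opt4: not dominated.
Opt5: not dominated.
Opt6: not dominated (best RAM).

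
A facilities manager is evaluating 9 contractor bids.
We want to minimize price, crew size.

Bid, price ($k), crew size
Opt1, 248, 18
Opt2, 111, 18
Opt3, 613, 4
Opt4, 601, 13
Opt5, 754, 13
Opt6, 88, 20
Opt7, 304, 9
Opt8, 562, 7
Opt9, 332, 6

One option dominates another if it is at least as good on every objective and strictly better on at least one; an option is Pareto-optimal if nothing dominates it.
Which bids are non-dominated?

Opt2, Opt3, Opt6, Opt7, Opt9

Opt1: dominated by Opt2 (price 111≤248, crew size 18≤18).
Opt2: not dominated.
Opt3: not dominated (best crew size).
Opt4: dominated by Opt7 (price 304≤601, crew size 9≤13).
Opt5: dominated by Opt3 (price 613≤754, crew size 4≤13).
Opt6: not dominated (best price).
Opt7: not dominated.
Opt8: dominated by Opt9 (price 332≤562, crew size 6≤7).
Opt9: not dominated.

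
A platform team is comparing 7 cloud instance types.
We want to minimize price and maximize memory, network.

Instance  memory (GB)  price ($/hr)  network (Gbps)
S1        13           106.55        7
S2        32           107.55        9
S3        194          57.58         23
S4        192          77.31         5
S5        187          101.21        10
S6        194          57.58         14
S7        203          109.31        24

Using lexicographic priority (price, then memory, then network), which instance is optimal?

S3

First minimize price: best is 57.58, kept {S3, S6}.
Then maximize memory: best is 194, kept {S3, S6}.
Then maximize network: best is 23, kept {S3}.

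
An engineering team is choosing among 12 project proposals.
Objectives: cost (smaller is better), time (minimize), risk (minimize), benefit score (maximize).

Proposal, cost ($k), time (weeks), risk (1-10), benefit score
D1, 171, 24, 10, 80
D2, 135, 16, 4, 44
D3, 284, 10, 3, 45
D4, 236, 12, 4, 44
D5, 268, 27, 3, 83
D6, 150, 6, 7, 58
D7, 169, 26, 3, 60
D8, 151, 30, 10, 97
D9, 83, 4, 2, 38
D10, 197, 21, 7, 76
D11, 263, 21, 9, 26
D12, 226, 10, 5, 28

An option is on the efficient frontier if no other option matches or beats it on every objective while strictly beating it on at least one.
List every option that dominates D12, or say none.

D9: cost 83≤226, time 4≤10, risk 2≤5, benefit score 38≥28 — dominates D12.
Others (D1, D2, D3, D4, D5, D6, D7, D8, D10, D11) are each worse than D12 on at least one objective.

D9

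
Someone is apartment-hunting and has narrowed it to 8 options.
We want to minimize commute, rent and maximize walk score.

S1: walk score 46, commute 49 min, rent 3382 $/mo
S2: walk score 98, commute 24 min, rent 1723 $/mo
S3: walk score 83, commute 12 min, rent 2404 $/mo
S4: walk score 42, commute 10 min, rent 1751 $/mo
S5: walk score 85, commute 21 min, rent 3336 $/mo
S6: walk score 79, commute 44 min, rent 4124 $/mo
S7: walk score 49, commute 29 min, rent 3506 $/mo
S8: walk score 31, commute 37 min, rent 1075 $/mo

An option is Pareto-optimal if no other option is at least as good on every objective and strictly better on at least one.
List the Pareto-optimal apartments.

S1: dominated by S2 (walk score 98≥46, commute 24≤49, rent 1723≤3382).
S2: not dominated (best walk score).
S3: not dominated.
S4: not dominated (best commute).
S5: not dominated.
S6: dominated by S2 (walk score 98≥79, commute 24≤44, rent 1723≤4124).
S7: dominated by S2 (walk score 98≥49, commute 24≤29, rent 1723≤3506).
S8: not dominated (best rent).

S2, S3, S4, S5, S8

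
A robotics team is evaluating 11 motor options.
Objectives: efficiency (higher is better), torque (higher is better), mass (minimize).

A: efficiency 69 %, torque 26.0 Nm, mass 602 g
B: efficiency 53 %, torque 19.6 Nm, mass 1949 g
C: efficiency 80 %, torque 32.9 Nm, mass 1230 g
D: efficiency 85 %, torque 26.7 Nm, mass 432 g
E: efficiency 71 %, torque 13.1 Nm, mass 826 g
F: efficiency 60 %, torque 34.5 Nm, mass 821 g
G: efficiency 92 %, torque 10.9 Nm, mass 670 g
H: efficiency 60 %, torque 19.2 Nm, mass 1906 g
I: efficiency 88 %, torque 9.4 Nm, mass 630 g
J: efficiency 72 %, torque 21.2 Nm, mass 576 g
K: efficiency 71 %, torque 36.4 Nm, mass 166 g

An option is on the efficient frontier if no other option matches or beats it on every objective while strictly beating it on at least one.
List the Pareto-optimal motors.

C, D, G, I, K

A: dominated by D (efficiency 85≥69, torque 26.7≥26.0, mass 432≤602).
B: dominated by A (efficiency 69≥53, torque 26.0≥19.6, mass 602≤1949).
C: not dominated.
D: not dominated.
E: dominated by D (efficiency 85≥71, torque 26.7≥13.1, mass 432≤826).
F: dominated by K (efficiency 71≥60, torque 36.4≥34.5, mass 166≤821).
G: not dominated (best efficiency).
H: dominated by A (efficiency 69≥60, torque 26.0≥19.2, mass 602≤1906).
I: not dominated.
J: dominated by D (efficiency 85≥72, torque 26.7≥21.2, mass 432≤576).
K: not dominated (best torque).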